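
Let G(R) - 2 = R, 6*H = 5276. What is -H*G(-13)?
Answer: 29018/3 ≈ 9672.7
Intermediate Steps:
H = 2638/3 (H = (⅙)*5276 = 2638/3 ≈ 879.33)
G(R) = 2 + R
-H*G(-13) = -2638*(2 - 13)/3 = -2638*(-11)/3 = -1*(-29018/3) = 29018/3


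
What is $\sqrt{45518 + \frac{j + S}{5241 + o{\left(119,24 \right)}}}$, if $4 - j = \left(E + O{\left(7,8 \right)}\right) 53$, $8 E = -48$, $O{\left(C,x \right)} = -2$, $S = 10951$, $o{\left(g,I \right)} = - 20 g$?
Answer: $\frac{\sqrt{372611996597}}{2861} \approx 213.36$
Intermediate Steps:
$E = -6$ ($E = \frac{1}{8} \left(-48\right) = -6$)
$j = 428$ ($j = 4 - \left(-6 - 2\right) 53 = 4 - \left(-8\right) 53 = 4 - -424 = 4 + 424 = 428$)
$\sqrt{45518 + \frac{j + S}{5241 + o{\left(119,24 \right)}}} = \sqrt{45518 + \frac{428 + 10951}{5241 - 2380}} = \sqrt{45518 + \frac{11379}{5241 - 2380}} = \sqrt{45518 + \frac{11379}{2861}} = \sqrt{\frac{130238377}{2861}} = \frac{\sqrt{372611996597}}{2861}$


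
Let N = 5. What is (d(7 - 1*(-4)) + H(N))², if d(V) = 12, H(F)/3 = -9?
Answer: 225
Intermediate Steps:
H(F) = -27 (H(F) = 3*(-9) = -27)
(d(7 - 1*(-4)) + H(N))² = (12 - 27)² = (-15)² = 225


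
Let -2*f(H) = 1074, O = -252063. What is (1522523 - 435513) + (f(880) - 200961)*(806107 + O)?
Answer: -111637670902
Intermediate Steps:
f(H) = -537 (f(H) = -1/2*1074 = -537)
(1522523 - 435513) + (f(880) - 200961)*(806107 + O) = (1522523 - 435513) + (-537 - 200961)*(806107 - 252063) = 1087010 - 201498*554044 = 1087010 - 111638757912 = -111637670902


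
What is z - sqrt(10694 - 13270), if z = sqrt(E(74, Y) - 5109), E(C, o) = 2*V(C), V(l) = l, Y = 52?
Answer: I*(-4*sqrt(161) + 11*sqrt(41)) ≈ 19.68*I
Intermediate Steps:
E(C, o) = 2*C
z = 11*I*sqrt(41) (z = sqrt(2*74 - 5109) = sqrt(148 - 5109) = sqrt(-4961) = 11*I*sqrt(41) ≈ 70.434*I)
z - sqrt(10694 - 13270) = 11*I*sqrt(41) - sqrt(10694 - 13270) = 11*I*sqrt(41) - sqrt(-2576) = 11*I*sqrt(41) - 4*I*sqrt(161) = -4*I*sqrt(161) + 11*I*sqrt(41)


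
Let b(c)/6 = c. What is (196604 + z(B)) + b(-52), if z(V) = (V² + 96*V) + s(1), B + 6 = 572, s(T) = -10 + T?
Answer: 570975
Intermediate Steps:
b(c) = 6*c
B = 566 (B = -6 + 572 = 566)
z(V) = -9 + V² + 96*V (z(V) = (V² + 96*V) + (-10 + 1) = (V² + 96*V) - 9 = -9 + V² + 96*V)
(196604 + z(B)) + b(-52) = (196604 + (-9 + 566² + 96*566)) + 6*(-52) = (196604 + (-9 + 320356 + 54336)) - 312 = (196604 + 374683) - 312 = 571287 - 312 = 570975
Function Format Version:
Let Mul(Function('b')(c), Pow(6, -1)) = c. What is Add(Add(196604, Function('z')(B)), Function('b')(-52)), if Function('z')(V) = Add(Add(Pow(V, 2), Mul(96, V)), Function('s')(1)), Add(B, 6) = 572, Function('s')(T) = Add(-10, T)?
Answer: 570975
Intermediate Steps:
Function('b')(c) = Mul(6, c)
B = 566 (B = Add(-6, 572) = 566)
Function('z')(V) = Add(-9, Pow(V, 2), Mul(96, V)) (Function('z')(V) = Add(Add(Pow(V, 2), Mul(96, V)), Add(-10, 1)) = Add(Add(Pow(V, 2), Mul(96, V)), -9) = Add(-9, Pow(V, 2), Mul(96, V)))
Add(Add(196604, Function('z')(B)), Function('b')(-52)) = Add(Add(196604, Add(-9, Pow(566, 2), Mul(96, 566))), Mul(6, -52)) = Add(Add(196604, Add(-9, 320356, 54336)), -312) = Add(Add(196604, 374683), -312) = Add(571287, -312) = 570975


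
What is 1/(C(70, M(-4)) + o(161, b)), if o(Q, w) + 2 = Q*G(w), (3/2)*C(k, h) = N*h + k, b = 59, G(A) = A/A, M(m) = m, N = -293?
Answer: 1/987 ≈ 0.0010132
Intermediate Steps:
G(A) = 1
C(k, h) = -586*h/3 + 2*k/3 (C(k, h) = 2*(-293*h + k)/3 = 2*(k - 293*h)/3 = -586*h/3 + 2*k/3)
o(Q, w) = -2 + Q (o(Q, w) = -2 + Q*1 = -2 + Q)
1/(C(70, M(-4)) + o(161, b)) = 1/((-586/3*(-4) + (⅔)*70) + (-2 + 161)) = 1/((2344/3 + 140/3) + 159) = 1/(828 + 159) = 1/987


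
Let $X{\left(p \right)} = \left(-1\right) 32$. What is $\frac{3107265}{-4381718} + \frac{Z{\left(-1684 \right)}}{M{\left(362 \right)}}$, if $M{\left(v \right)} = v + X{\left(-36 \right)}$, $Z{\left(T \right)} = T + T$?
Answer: $- \frac{717410167}{65725770} \approx -10.915$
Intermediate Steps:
$X{\left(p \right)} = -32$
$Z{\left(T \right)} = 2 T$
$M{\left(v \right)} = -32 + v$ ($M{\left(v \right)} = v - 32 = -32 + v$)
$\frac{3107265}{-4381718} + \frac{Z{\left(-1684 \right)}}{M{\left(362 \right)}} = \frac{3107265}{-4381718} + \frac{2 \left(-1684\right)}{-32 + 362} = 3107265 \left(- \frac{1}{4381718}\right) - \frac{3368}{330} = - \frac{3107265}{4381718} - \frac{1684}{165} = - \frac{717410167}{65725770}$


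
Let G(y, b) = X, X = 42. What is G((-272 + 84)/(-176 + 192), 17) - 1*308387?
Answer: -308345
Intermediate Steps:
G(y, b) = 42
G((-272 + 84)/(-176 + 192), 17) - 1*308387 = 42 - 1*308387 = 42 - 308387 = -308345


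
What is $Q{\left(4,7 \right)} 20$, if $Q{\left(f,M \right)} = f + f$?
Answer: $160$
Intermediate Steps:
$Q{\left(f,M \right)} = 2 f$
$Q{\left(4,7 \right)} 20 = 2 \cdot 4 \cdot 20 = 8 \cdot 20 = 160$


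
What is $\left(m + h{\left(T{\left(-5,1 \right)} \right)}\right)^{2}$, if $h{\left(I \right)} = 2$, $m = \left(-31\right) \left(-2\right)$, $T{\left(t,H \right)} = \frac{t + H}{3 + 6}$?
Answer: $4096$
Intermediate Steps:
$T{\left(t,H \right)} = \frac{H}{9} + \frac{t}{9}$ ($T{\left(t,H \right)} = \frac{H + t}{9} = \left(H + t\right) \frac{1}{9} = \frac{H}{9} + \frac{t}{9}$)
$m = 62$
$\left(m + h{\left(T{\left(-5,1 \right)} \right)}\right)^{2} = \left(62 + 2\right)^{2} = 64^{2} = 4096$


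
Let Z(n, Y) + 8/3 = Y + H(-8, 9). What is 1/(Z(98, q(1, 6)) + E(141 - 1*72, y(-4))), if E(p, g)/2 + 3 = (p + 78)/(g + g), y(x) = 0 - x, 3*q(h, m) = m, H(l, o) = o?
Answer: 12/469 ≈ 0.025586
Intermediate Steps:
q(h, m) = m/3
y(x) = -x
E(p, g) = -6 + (78 + p)/g (E(p, g) = -6 + 2*((p + 78)/(g + g)) = -6 + 2*((78 + p)/((2*g))) = -6 + 2*((78 + p)*(1/(2*g))) = -6 + 2*((78 + p)/(2*g)) = -6 + (78 + p)/g)
Z(n, Y) = 19/3 + Y (Z(n, Y) = -8/3 + (Y + 9) = -8/3 + (9 + Y) = 19/3 + Y)
1/(Z(98, q(1, 6)) + E(141 - 1*72, y(-4))) = 1/((19/3 + (1/3)*6) + (78 + (141 - 1*72) - (-6)*(-4))/((-1*(-4)))) = 1/((19/3 + 2) + (78 + (141 - 72) - 6*4)/4) = 1/(25/3 + (78 + 69 - 24)/4) = 1/(25/3 + (1/4)*123) = 1/(25/3 + 123/4) = 1/(469/12) = 12/469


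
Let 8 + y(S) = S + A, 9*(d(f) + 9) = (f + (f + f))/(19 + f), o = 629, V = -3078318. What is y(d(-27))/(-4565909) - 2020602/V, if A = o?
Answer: 12298663284659/18740426481416 ≈ 0.65626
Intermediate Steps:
A = 629
d(f) = -9 + f/(3*(19 + f)) (d(f) = -9 + ((f + (f + f))/(19 + f))/9 = -9 + ((f + 2*f)/(19 + f))/9 = -9 + ((3*f)/(19 + f))/9 = -9 + (3*f/(19 + f))/9 = -9 + f/(3*(19 + f)))
y(S) = 621 + S (y(S) = -8 + (S + 629) = -8 + (629 + S) = 621 + S)
y(d(-27))/(-4565909) - 2020602/V = (621 + (-513 - 26*(-27))/(3*(19 - 27)))/(-4565909) - 2020602/(-3078318) = (621 + (1/3)*(-513 + 702)/(-8))*(-1/4565909) - 2020602*(-1/3078318) = (621 + (1/3)*(-1/8)*189)*(-1/4565909) + 336767/513053 = (621 - 63/8)*(-1/4565909) + 336767/513053 = (4905/8)*(-1/4565909) + 336767/513053 = -4905/36527272 + 336767/513053 = 12298663284659/18740426481416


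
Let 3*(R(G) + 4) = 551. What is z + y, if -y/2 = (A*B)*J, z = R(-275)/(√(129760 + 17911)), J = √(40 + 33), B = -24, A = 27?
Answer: 1296*√73 + 539*√147671/443013 ≈ 11074.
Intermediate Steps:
J = √73 ≈ 8.5440
R(G) = 539/3 (R(G) = -4 + (⅓)*551 = -4 + 551/3 = 539/3)
z = 539*√147671/443013 (z = 539/(3*(√(129760 + 17911))) = 539/(3*(√147671)) = 539*(√147671/147671)/3 = 539*√147671/443013 ≈ 0.46754)
y = 1296*√73 (y = -2*27*(-24)*√73 = -(-1296)*√73 = 1296*√73 ≈ 11073.)
z + y = 539*√147671/443013 + 1296*√73 = 1296*√73 + 539*√147671/443013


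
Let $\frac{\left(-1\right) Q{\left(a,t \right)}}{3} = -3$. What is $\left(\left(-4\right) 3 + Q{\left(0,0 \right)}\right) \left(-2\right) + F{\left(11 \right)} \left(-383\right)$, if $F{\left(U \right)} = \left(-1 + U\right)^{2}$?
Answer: $-38294$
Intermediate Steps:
$Q{\left(a,t \right)} = 9$ ($Q{\left(a,t \right)} = \left(-3\right) \left(-3\right) = 9$)
$\left(\left(-4\right) 3 + Q{\left(0,0 \right)}\right) \left(-2\right) + F{\left(11 \right)} \left(-383\right) = \left(\left(-4\right) 3 + 9\right) \left(-2\right) + \left(-1 + 11\right)^{2} \left(-383\right) = \left(-12 + 9\right) \left(-2\right) + 10^{2} \left(-383\right) = \left(-3\right) \left(-2\right) + 100 \left(-383\right) = 6 - 38300 = -38294$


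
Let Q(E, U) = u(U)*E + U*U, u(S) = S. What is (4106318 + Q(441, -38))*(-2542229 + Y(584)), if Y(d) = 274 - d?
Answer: -10401537219156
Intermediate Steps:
Q(E, U) = U**2 + E*U (Q(E, U) = U*E + U*U = E*U + U**2 = U**2 + E*U)
(4106318 + Q(441, -38))*(-2542229 + Y(584)) = (4106318 - 38*(441 - 38))*(-2542229 + (274 - 1*584)) = (4106318 - 38*403)*(-2542229 + (274 - 584)) = (4106318 - 15314)*(-2542229 - 310) = 4091004*(-2542539) = -10401537219156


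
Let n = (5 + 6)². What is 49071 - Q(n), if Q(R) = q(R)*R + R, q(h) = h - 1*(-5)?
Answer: 33704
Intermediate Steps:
q(h) = 5 + h (q(h) = h + 5 = 5 + h)
n = 121 (n = 11² = 121)
Q(R) = R + R*(5 + R) (Q(R) = (5 + R)*R + R = R*(5 + R) + R = R + R*(5 + R))
49071 - Q(n) = 49071 - 121*(6 + 121) = 49071 - 121*127 = 49071 - 1*15367 = 49071 - 15367 = 33704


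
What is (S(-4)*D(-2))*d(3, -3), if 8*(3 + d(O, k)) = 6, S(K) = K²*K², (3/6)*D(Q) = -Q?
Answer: -2304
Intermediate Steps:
D(Q) = -2*Q (D(Q) = 2*(-Q) = -2*Q)
S(K) = K⁴
d(O, k) = -9/4 (d(O, k) = -3 + (⅛)*6 = -3 + ¾ = -9/4)
(S(-4)*D(-2))*d(3, -3) = ((-4)⁴*(-2*(-2)))*(-9/4) = (256*4)*(-9/4) = 1024*(-9/4) = -2304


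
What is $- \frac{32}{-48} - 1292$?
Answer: $- \frac{3874}{3} \approx -1291.3$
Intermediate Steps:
$- \frac{32}{-48} - 1292 = \left(-32\right) \left(- \frac{1}{48}\right) - 1292 = \frac{2}{3} - 1292 = - \frac{3874}{3}$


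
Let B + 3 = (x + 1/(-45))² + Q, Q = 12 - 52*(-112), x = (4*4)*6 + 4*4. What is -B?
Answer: -37203346/2025 ≈ -18372.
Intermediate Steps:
x = 112 (x = 16*6 + 16 = 96 + 16 = 112)
Q = 5836 (Q = 12 + 5824 = 5836)
B = 37203346/2025 (B = -3 + ((112 + 1/(-45))² + 5836) = -3 + ((112 - 1/45)² + 5836) = -3 + ((5039/45)² + 5836) = -3 + (25391521/2025 + 5836) = -3 + 37209421/2025 = 37203346/2025 ≈ 18372.)
-B = -1*37203346/2025 = -37203346/2025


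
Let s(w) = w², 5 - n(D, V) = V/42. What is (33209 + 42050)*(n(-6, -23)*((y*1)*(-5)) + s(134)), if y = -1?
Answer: 56844402103/42 ≈ 1.3534e+9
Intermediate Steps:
n(D, V) = 5 - V/42
(33209 + 42050)*(n(-6, -23)*((y*1)*(-5)) + s(134)) = (33209 + 42050)*((5 - 1/42*(-23))*(-1*1*(-5)) + 134²) = 75259*((5 + 23/42)*(-1*(-5)) + 17956) = 75259*((233/42)*5 + 17956) = 75259*(1165/42 + 17956) = 75259*(755317/42) = 56844402103/42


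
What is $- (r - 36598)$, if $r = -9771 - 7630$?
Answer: $53999$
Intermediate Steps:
$r = -17401$
$- (r - 36598) = - (-17401 - 36598) = \left(-1\right) \left(-53999\right) = 53999$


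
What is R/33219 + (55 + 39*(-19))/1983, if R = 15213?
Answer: 819905/7319253 ≈ 0.11202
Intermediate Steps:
R/33219 + (55 + 39*(-19))/1983 = 15213/33219 + (55 + 39*(-19))/1983 = 15213*(1/33219) + (55 - 741)*(1/1983) = 5071/11073 - 686*1/1983 = 5071/11073 - 686/1983 = 819905/7319253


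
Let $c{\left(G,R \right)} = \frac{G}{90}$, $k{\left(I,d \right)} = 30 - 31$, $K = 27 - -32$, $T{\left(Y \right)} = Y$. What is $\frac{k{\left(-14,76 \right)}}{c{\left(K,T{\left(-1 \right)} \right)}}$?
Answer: $- \frac{90}{59} \approx -1.5254$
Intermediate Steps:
$K = 59$ ($K = 27 + 32 = 59$)
$k{\left(I,d \right)} = -1$
$c{\left(G,R \right)} = \frac{G}{90}$ ($c{\left(G,R \right)} = G \frac{1}{90} = \frac{G}{90}$)
$\frac{k{\left(-14,76 \right)}}{c{\left(K,T{\left(-1 \right)} \right)}} = - \frac{1}{\frac{1}{90} \cdot 59} = - \frac{1}{\frac{59}{90}} = \left(-1\right) \frac{90}{59} = - \frac{90}{59}$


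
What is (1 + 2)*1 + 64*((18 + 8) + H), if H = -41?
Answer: -957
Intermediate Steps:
(1 + 2)*1 + 64*((18 + 8) + H) = (1 + 2)*1 + 64*((18 + 8) - 41) = 3*1 + 64*(26 - 41) = 3 + 64*(-15) = 3 - 960 = -957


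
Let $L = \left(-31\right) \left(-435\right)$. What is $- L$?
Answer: $-13485$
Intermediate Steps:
$L = 13485$
$- L = \left(-1\right) 13485 = -13485$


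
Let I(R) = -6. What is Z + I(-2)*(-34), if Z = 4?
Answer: 208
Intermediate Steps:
Z + I(-2)*(-34) = 4 - 6*(-34) = 4 + 204 = 208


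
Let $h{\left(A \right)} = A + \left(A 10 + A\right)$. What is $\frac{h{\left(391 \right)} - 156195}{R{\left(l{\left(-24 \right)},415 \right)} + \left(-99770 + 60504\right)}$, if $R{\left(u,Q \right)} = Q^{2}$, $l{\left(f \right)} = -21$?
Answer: $- \frac{151503}{132959} \approx -1.1395$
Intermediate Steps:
$h{\left(A \right)} = 12 A$ ($h{\left(A \right)} = A + \left(10 A + A\right) = A + 11 A = 12 A$)
$\frac{h{\left(391 \right)} - 156195}{R{\left(l{\left(-24 \right)},415 \right)} + \left(-99770 + 60504\right)} = \frac{12 \cdot 391 - 156195}{415^{2} + \left(-99770 + 60504\right)} = \frac{4692 - 156195}{172225 - 39266} = - \frac{151503}{132959}$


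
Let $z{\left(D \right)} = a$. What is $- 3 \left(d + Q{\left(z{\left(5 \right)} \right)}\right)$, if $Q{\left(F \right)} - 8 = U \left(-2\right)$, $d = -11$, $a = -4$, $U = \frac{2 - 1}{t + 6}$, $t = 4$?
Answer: $\frac{48}{5} \approx 9.6$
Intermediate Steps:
$U = \frac{1}{10}$ ($U = \frac{2 - 1}{4 + 6} = 1 \cdot \frac{1}{10} = \frac{1}{10} \approx 0.1$)
$z{\left(D \right)} = -4$
$Q{\left(F \right)} = \frac{39}{5}$ ($Q{\left(F \right)} = 8 + \frac{1}{10} \left(-2\right) = 8 - \frac{1}{5} = \frac{39}{5}$)
$- 3 \left(d + Q{\left(z{\left(5 \right)} \right)}\right) = - 3 \left(-11 + \frac{39}{5}\right) = \left(-3\right) \left(- \frac{16}{5}\right) = \frac{48}{5}$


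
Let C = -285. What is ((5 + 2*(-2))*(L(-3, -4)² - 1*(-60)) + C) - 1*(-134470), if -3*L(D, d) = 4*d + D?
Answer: 1208566/9 ≈ 1.3429e+5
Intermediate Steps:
L(D, d) = -4*d/3 - D/3 (L(D, d) = -(4*d + D)/3 = -(D + 4*d)/3 = -4*d/3 - D/3)
((5 + 2*(-2))*(L(-3, -4)² - 1*(-60)) + C) - 1*(-134470) = ((5 + 2*(-2))*((-4/3*(-4) - ⅓*(-3))² - 1*(-60)) - 285) - 1*(-134470) = ((5 - 4)*((16/3 + 1)² + 60) - 285) + 134470 = (1*((19/3)² + 60) - 285) + 134470 = (1*(361/9 + 60) - 285) + 134470 = (1*(901/9) - 285) + 134470 = (901/9 - 285) + 134470 = -1664/9 + 134470 = 1208566/9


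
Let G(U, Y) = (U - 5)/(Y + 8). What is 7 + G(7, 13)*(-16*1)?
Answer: 115/21 ≈ 5.4762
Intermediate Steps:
G(U, Y) = (-5 + U)/(8 + Y)
7 + G(7, 13)*(-16*1) = 7 + ((-5 + 7)/(8 + 13))*(-16*1) = 7 + (2/21)*(-16) = 7 - 32/21 = 115/21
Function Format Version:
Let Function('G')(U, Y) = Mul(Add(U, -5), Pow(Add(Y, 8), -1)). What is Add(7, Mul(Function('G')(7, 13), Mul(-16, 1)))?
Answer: Rational(115, 21) ≈ 5.4762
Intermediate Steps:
Function('G')(U, Y) = Mul(Pow(Add(8, Y), -1), Add(-5, U)) (Function('G')(U, Y) = Mul(Add(-5, U), Pow(Add(8, Y), -1)) = Mul(Pow(Add(8, Y), -1), Add(-5, U)))
Add(7, Mul(Function('G')(7, 13), Mul(-16, 1))) = Add(7, Mul(Mul(Pow(Add(8, 13), -1), Add(-5, 7)), Mul(-16, 1))) = Add(7, Mul(Mul(Pow(21, -1), 2), -16)) = Add(7, Mul(Mul(Rational(1, 21), 2), -16)) = Add(7, Mul(Rational(2, 21), -16)) = Add(7, Rational(-32, 21)) = Rational(115, 21)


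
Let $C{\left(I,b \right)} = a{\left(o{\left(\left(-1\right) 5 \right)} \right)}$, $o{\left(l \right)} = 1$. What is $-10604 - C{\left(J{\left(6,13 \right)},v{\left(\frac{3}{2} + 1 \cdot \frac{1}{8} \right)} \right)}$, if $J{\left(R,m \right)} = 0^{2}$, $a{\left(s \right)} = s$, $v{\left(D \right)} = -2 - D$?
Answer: $-10605$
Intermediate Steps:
$J{\left(R,m \right)} = 0$
$C{\left(I,b \right)} = 1$
$-10604 - C{\left(J{\left(6,13 \right)},v{\left(\frac{3}{2} + 1 \cdot \frac{1}{8} \right)} \right)} = -10604 - 1 = -10605$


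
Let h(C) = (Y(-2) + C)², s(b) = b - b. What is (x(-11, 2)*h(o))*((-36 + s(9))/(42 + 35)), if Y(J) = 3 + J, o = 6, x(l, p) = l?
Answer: 252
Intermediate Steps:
s(b) = 0
h(C) = (1 + C)² (h(C) = ((3 - 2) + C)² = (1 + C)²)
(x(-11, 2)*h(o))*((-36 + s(9))/(42 + 35)) = (-11*(1 + 6)²)*((-36 + 0)/(42 + 35)) = (-11*7²)*(-36/77) = (-11*49)*(-36*1/77) = -539*(-36/77) = 252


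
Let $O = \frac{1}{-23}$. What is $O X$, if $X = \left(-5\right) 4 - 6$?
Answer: $\frac{26}{23} \approx 1.1304$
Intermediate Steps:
$X = -26$ ($X = -20 - 6 = -26$)
$O = - \frac{1}{23} \approx -0.043478$
$O X = \left(- \frac{1}{23}\right) \left(-26\right) = \frac{26}{23}$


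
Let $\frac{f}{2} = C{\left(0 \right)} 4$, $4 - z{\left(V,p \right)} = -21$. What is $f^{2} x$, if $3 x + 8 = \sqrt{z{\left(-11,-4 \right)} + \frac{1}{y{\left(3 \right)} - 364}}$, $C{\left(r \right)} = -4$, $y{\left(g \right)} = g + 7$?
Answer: $- \frac{8192}{3} + \frac{512 \sqrt{3132546}}{531} \approx -1024.1$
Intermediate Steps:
$y{\left(g \right)} = 7 + g$
$z{\left(V,p \right)} = 25$ ($z{\left(V,p \right)} = 4 - -21 = 4 + 21 = 25$)
$f = -32$ ($f = 2 \left(\left(-4\right) 4\right) = 2 \left(-16\right) = -32$)
$x = - \frac{8}{3} + \frac{\sqrt{3132546}}{1062}$ ($x = - \frac{8}{3} + \frac{\sqrt{25 + \frac{1}{\left(7 + 3\right) - 364}}}{3} = - \frac{8}{3} + \frac{\sqrt{25 + \frac{1}{10 - 364}}}{3} = - \frac{8}{3} + \frac{\sqrt{25 + \frac{1}{-354}}}{3} = - \frac{8}{3} + \frac{\sqrt{25 - \frac{1}{354}}}{3} = - \frac{8}{3} + \frac{\sqrt{\frac{8849}{354}}}{3} = - \frac{8}{3} + \frac{\frac{1}{354} \sqrt{3132546}}{3} = - \frac{8}{3} + \frac{\sqrt{3132546}}{1062} \approx -1.0001$)
$f^{2} x = \left(-32\right)^{2} \left(- \frac{8}{3} + \frac{\sqrt{3132546}}{1062}\right) = 1024 \left(- \frac{8}{3} + \frac{\sqrt{3132546}}{1062}\right) = - \frac{8192}{3} + \frac{512 \sqrt{3132546}}{531}$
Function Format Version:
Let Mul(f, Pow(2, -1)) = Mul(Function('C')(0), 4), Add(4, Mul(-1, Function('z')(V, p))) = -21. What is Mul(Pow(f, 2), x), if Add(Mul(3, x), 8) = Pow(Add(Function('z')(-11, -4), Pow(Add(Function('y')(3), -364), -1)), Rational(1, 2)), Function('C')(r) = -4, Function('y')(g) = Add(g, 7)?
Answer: Add(Rational(-8192, 3), Mul(Rational(512, 531), Pow(3132546, Rational(1, 2)))) ≈ -1024.1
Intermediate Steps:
Function('y')(g) = Add(7, g)
Function('z')(V, p) = 25 (Function('z')(V, p) = Add(4, Mul(-1, -21)) = Add(4, 21) = 25)
f = -32 (f = Mul(2, Mul(-4, 4)) = Mul(2, -16) = -32)
x = Add(Rational(-8, 3), Mul(Rational(1, 1062), Pow(3132546, Rational(1, 2)))) (x = Add(Rational(-8, 3), Mul(Rational(1, 3), Pow(Add(25, Pow(Add(Add(7, 3), -364), -1)), Rational(1, 2)))) = Add(Rational(-8, 3), Mul(Rational(1, 3), Pow(Add(25, Pow(Add(10, -364), -1)), Rational(1, 2)))) = Add(Rational(-8, 3), Mul(Rational(1, 3), Pow(Add(25, Pow(-354, -1)), Rational(1, 2)))) = Add(Rational(-8, 3), Mul(Rational(1, 3), Pow(Add(25, Rational(-1, 354)), Rational(1, 2)))) = Add(Rational(-8, 3), Mul(Rational(1, 3), Pow(Rational(8849, 354), Rational(1, 2)))) = Add(Rational(-8, 3), Mul(Rational(1, 3), Mul(Rational(1, 354), Pow(3132546, Rational(1, 2))))) = Add(Rational(-8, 3), Mul(Rational(1, 1062), Pow(3132546, Rational(1, 2)))) ≈ -1.0001)
Mul(Pow(f, 2), x) = Mul(Pow(-32, 2), Add(Rational(-8, 3), Mul(Rational(1, 1062), Pow(3132546, Rational(1, 2))))) = Mul(1024, Add(Rational(-8, 3), Mul(Rational(1, 1062), Pow(3132546, Rational(1, 2))))) = Add(Rational(-8192, 3), Mul(Rational(512, 531), Pow(3132546, Rational(1, 2))))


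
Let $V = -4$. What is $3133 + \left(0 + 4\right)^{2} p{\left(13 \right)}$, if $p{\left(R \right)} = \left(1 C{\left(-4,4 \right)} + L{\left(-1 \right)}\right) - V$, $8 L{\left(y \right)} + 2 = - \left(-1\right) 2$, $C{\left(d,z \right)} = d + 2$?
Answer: $3165$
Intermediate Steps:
$C{\left(d,z \right)} = 2 + d$
$L{\left(y \right)} = 0$ ($L{\left(y \right)} = - \frac{1}{4} + \frac{\left(-1\right) \left(\left(-1\right) 2\right)}{8} = - \frac{1}{4} + \frac{\left(-1\right) \left(-2\right)}{8} = - \frac{1}{4} + \frac{1}{8} \cdot 2 = - \frac{1}{4} + \frac{1}{4} = 0$)
$p{\left(R \right)} = 2$ ($p{\left(R \right)} = \left(1 \left(2 - 4\right) + 0\right) - -4 = \left(1 \left(-2\right) + 0\right) + 4 = \left(-2 + 0\right) + 4 = -2 + 4 = 2$)
$3133 + \left(0 + 4\right)^{2} p{\left(13 \right)} = 3133 + \left(0 + 4\right)^{2} \cdot 2 = 3133 + 4^{2} \cdot 2 = 3133 + 16 \cdot 2 = 3133 + 32 = 3165$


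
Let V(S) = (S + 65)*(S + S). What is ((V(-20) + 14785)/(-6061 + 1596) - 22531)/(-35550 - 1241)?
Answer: 20122780/32854363 ≈ 0.61248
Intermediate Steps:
V(S) = 2*S*(65 + S) (V(S) = (65 + S)*(2*S) = 2*S*(65 + S))
((V(-20) + 14785)/(-6061 + 1596) - 22531)/(-35550 - 1241) = ((2*(-20)*(65 - 20) + 14785)/(-6061 + 1596) - 22531)/(-35550 - 1241) = ((2*(-20)*45 + 14785)/(-4465) - 22531)/(-36791) = ((-1800 + 14785)*(-1/4465) - 22531)*(-1/36791) = (12985*(-1/4465) - 22531)*(-1/36791) = (-2597/893 - 22531)*(-1/36791) = -20122780/893*(-1/36791) = 20122780/32854363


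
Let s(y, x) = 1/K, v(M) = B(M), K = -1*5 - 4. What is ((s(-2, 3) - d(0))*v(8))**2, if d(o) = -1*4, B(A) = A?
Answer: 78400/81 ≈ 967.90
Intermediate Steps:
K = -9 (K = -5 - 4 = -9)
d(o) = -4
v(M) = M
s(y, x) = -1/9 (s(y, x) = 1/(-9) = -1/9)
((s(-2, 3) - d(0))*v(8))**2 = ((-1/9 - 1*(-4))*8)**2 = ((-1/9 + 4)*8)**2 = ((35/9)*8)**2 = (280/9)**2 = 78400/81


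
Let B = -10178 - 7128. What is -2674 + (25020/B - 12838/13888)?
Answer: -22973361745/8583776 ≈ -2676.4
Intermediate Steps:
B = -17306
-2674 + (25020/B - 12838/13888) = -2674 + (25020/(-17306) - 12838/13888) = -2674 + (25020*(-1/17306) - 12838*1/13888) = -2674 + (-12510/8653 - 917/992) = -2674 - 20344721/8583776 = -22973361745/8583776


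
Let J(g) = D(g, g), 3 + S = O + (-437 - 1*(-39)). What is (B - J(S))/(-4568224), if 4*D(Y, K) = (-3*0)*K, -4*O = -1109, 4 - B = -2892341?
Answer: -2892345/4568224 ≈ -0.63314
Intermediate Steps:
B = 2892345 (B = 4 - 1*(-2892341) = 4 + 2892341 = 2892345)
O = 1109/4 (O = -¼*(-1109) = 1109/4 ≈ 277.25)
D(Y, K) = 0 (D(Y, K) = ((-3*0)*K)/4 = (0*K)/4 = (¼)*0 = 0)
S = -495/4 (S = -3 + (1109/4 + (-437 - 1*(-39))) = -3 + (1109/4 + (-437 + 39)) = -3 + (1109/4 - 398) = -3 - 483/4 = -495/4 ≈ -123.75)
J(g) = 0
(B - J(S))/(-4568224) = (2892345 - 1*0)/(-4568224) = (2892345 + 0)*(-1/4568224) = 2892345*(-1/4568224) = -2892345/4568224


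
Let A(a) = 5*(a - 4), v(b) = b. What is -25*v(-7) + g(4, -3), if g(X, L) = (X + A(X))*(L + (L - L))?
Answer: 163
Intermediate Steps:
A(a) = -20 + 5*a (A(a) = 5*(-4 + a) = -20 + 5*a)
g(X, L) = L*(-20 + 6*X) (g(X, L) = (X + (-20 + 5*X))*(L + (L - L)) = (-20 + 6*X)*(L + 0) = (-20 + 6*X)*L = L*(-20 + 6*X))
-25*v(-7) + g(4, -3) = -25*(-7) + 2*(-3)*(-10 + 3*4) = 175 + 2*(-3)*(-10 + 12) = 175 + 2*(-3)*2 = 175 - 12 = 163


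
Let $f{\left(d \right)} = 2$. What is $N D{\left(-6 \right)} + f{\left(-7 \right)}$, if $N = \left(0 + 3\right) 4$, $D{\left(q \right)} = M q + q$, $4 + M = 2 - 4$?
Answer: $362$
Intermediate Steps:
$M = -6$ ($M = -4 + \left(2 - 4\right) = -4 - 2 = -6$)
$D{\left(q \right)} = - 5 q$ ($D{\left(q \right)} = - 6 q + q = - 5 q$)
$N = 12$ ($N = 3 \cdot 4 = 12$)
$N D{\left(-6 \right)} + f{\left(-7 \right)} = 12 \left(\left(-5\right) \left(-6\right)\right) + 2 = 12 \cdot 30 + 2 = 360 + 2 = 362$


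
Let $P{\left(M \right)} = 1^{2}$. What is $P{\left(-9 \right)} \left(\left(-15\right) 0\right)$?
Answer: $0$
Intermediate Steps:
$P{\left(M \right)} = 1$
$P{\left(-9 \right)} \left(\left(-15\right) 0\right) = 1 \left(\left(-15\right) 0\right) = 1 \cdot 0 = 0$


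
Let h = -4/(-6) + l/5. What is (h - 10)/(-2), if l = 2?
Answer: 67/15 ≈ 4.4667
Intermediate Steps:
h = 16/15 (h = -4/(-6) + 2/5 = -4*(-1/6) + 2*(1/5) = 2/3 + 2/5 = 16/15 ≈ 1.0667)
(h - 10)/(-2) = (16/15 - 10)/(-2) = -1/2*(-134/15) = 67/15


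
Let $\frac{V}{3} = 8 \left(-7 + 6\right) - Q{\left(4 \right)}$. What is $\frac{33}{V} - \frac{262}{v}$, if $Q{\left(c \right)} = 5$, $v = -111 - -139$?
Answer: $- \frac{1857}{182} \approx -10.203$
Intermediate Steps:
$v = 28$ ($v = -111 + 139 = 28$)
$V = -39$ ($V = 3 \left(8 \left(-7 + 6\right) - 5\right) = 3 \left(8 \left(-1\right) - 5\right) = 3 \left(-8 - 5\right) = 3 \left(-13\right) = -39$)
$\frac{33}{V} - \frac{262}{v} = \frac{33}{-39} - \frac{262}{28} = 33 \left(- \frac{1}{39}\right) - \frac{131}{14} = - \frac{11}{13} - \frac{131}{14} = - \frac{1857}{182}$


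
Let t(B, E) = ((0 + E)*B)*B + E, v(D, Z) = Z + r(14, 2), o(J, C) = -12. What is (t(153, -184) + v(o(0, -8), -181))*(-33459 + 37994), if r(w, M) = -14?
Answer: -19535124725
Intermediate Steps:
v(D, Z) = -14 + Z (v(D, Z) = Z - 14 = -14 + Z)
t(B, E) = E + E*B**2 (t(B, E) = (E*B)*B + E = (B*E)*B + E = E*B**2 + E = E + E*B**2)
(t(153, -184) + v(o(0, -8), -181))*(-33459 + 37994) = (-184*(1 + 153**2) + (-14 - 181))*(-33459 + 37994) = (-184*(1 + 23409) - 195)*4535 = (-184*23410 - 195)*4535 = (-4307440 - 195)*4535 = -4307635*4535 = -19535124725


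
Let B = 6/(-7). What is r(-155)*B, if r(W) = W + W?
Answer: 1860/7 ≈ 265.71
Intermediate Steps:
B = -6/7 (B = 6*(-1/7) = -6/7 ≈ -0.85714)
r(W) = 2*W
r(-155)*B = (2*(-155))*(-6/7) = -310*(-6/7) = 1860/7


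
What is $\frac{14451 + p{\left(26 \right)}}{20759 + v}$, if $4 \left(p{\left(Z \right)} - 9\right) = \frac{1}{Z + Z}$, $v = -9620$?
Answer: $\frac{3007681}{2316912} \approx 1.2981$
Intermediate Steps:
$p{\left(Z \right)} = 9 + \frac{1}{8 Z}$ ($p{\left(Z \right)} = 9 + \frac{1}{4 \left(Z + Z\right)} = 9 + \frac{1}{4 \cdot 2 Z} = 9 + \frac{\frac{1}{2} \frac{1}{Z}}{4} = 9 + \frac{1}{8 Z}$)
$\frac{14451 + p{\left(26 \right)}}{20759 + v} = \frac{14451 + \left(9 + \frac{1}{8 \cdot 26}\right)}{20759 - 9620} = \frac{14451 + \left(9 + \frac{1}{8} \cdot \frac{1}{26}\right)}{11139} = \left(14451 + \left(9 + \frac{1}{208}\right)\right) \frac{1}{11139} = \left(14451 + \frac{1873}{208}\right) \frac{1}{11139} = \frac{3007681}{208} \cdot \frac{1}{11139} = \frac{3007681}{2316912}$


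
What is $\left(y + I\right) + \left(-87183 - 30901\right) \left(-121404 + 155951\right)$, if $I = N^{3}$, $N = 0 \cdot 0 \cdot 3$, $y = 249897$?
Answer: $-4079198051$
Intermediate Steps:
$N = 0$ ($N = 0 \cdot 3 = 0$)
$I = 0$ ($I = 0^{3} = 0$)
$\left(y + I\right) + \left(-87183 - 30901\right) \left(-121404 + 155951\right) = \left(249897 + 0\right) + \left(-87183 - 30901\right) \left(-121404 + 155951\right) = 249897 - 4079447948 = -4079198051$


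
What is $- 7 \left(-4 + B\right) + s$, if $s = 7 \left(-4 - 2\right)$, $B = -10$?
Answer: $56$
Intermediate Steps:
$s = -42$ ($s = 7 \left(-6\right) = -42$)
$- 7 \left(-4 + B\right) + s = - 7 \left(-4 - 10\right) - 42 = \left(-7\right) \left(-14\right) - 42 = 98 - 42 = 56$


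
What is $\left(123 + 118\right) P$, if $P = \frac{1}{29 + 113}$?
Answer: $\frac{241}{142} \approx 1.6972$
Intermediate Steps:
$P = \frac{1}{142} \approx 0.0070423$
$\left(123 + 118\right) P = \left(123 + 118\right) \frac{1}{142} = 241 \cdot \frac{1}{142} = \frac{241}{142}$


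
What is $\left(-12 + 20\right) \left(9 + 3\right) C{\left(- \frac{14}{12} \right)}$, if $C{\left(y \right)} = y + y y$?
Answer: $\frac{56}{3} \approx 18.667$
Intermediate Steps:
$C{\left(y \right)} = y + y^{2}$
$\left(-12 + 20\right) \left(9 + 3\right) C{\left(- \frac{14}{12} \right)} = \left(-12 + 20\right) \left(9 + 3\right) - \frac{14}{12} \left(1 - \frac{14}{12}\right) = 8 \cdot 12 \left(-14\right) \frac{1}{12} \left(1 - \frac{7}{6}\right) = 96 \left(- \frac{7 \left(1 - \frac{7}{6}\right)}{6}\right) = 96 \left(\left(- \frac{7}{6}\right) \left(- \frac{1}{6}\right)\right) = 96 \cdot \frac{7}{36} = \frac{56}{3}$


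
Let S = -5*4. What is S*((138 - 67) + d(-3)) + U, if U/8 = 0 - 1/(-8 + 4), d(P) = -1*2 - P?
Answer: -1438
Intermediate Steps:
d(P) = -2 - P
U = 2 (U = 8*(0 - 1/(-8 + 4)) = 8*(0 - 1/(-4)) = 8*(0 - 1*(-¼)) = 8*(0 + ¼) = 8*(¼) = 2)
S = -20
S*((138 - 67) + d(-3)) + U = -20*((138 - 67) + (-2 - 1*(-3))) + 2 = -20*(71 + (-2 + 3)) + 2 = -20*(71 + 1) + 2 = -20*72 + 2 = -1440 + 2 = -1438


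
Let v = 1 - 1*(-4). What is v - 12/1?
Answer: -7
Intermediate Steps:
v = 5 (v = 1 + 4 = 5)
v - 12/1 = 5 - 12/1 = 5 - 12 = -7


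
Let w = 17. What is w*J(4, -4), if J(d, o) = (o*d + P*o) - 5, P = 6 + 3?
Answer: -969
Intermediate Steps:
P = 9
J(d, o) = -5 + 9*o + d*o (J(d, o) = (o*d + 9*o) - 5 = (d*o + 9*o) - 5 = (9*o + d*o) - 5 = -5 + 9*o + d*o)
w*J(4, -4) = 17*(-5 + 9*(-4) + 4*(-4)) = 17*(-5 - 36 - 16) = 17*(-57) = -969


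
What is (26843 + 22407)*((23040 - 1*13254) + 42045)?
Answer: 2552676750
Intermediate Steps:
(26843 + 22407)*((23040 - 1*13254) + 42045) = 49250*((23040 - 13254) + 42045) = 49250*(9786 + 42045) = 49250*51831 = 2552676750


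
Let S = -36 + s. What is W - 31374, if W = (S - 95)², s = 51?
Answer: -24974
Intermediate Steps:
S = 15 (S = -36 + 51 = 15)
W = 6400 (W = (15 - 95)² = (-80)² = 6400)
W - 31374 = 6400 - 31374 = -24974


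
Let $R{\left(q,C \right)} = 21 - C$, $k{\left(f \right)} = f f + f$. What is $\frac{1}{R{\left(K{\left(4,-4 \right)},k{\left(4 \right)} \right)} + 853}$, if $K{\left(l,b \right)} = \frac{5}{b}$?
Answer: $\frac{1}{854} \approx 0.001171$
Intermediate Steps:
$k{\left(f \right)} = f + f^{2}$ ($k{\left(f \right)} = f^{2} + f = f + f^{2}$)
$\frac{1}{R{\left(K{\left(4,-4 \right)},k{\left(4 \right)} \right)} + 853} = \frac{1}{\left(21 - 4 \left(1 + 4\right)\right) + 853} = \frac{1}{\left(21 - 4 \cdot 5\right) + 853} = \frac{1}{\left(21 - 20\right) + 853} = \frac{1}{1 + 853} = \frac{1}{854}$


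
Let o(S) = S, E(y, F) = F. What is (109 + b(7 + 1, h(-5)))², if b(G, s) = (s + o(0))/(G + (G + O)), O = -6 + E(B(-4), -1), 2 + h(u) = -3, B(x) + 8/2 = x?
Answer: 952576/81 ≈ 11760.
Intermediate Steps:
B(x) = -4 + x
h(u) = -5 (h(u) = -2 - 3 = -5)
O = -7 (O = -6 - 1 = -7)
b(G, s) = s/(-7 + 2*G) (b(G, s) = (s + 0)/(G + (G - 7)) = s/(G + (-7 + G)) = s/(-7 + 2*G))
(109 + b(7 + 1, h(-5)))² = (109 - 5/(-7 + 2*(7 + 1)))² = (109 - 5/(-7 + 2*8))² = (109 - 5/(-7 + 16))² = (109 - 5/9)² = (976/9)² = 952576/81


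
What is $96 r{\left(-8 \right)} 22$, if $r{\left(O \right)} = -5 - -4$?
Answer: $-2112$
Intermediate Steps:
$r{\left(O \right)} = -1$ ($r{\left(O \right)} = -5 + 4 = -1$)
$96 r{\left(-8 \right)} 22 = 96 \left(-1\right) 22 = \left(-96\right) 22 = -2112$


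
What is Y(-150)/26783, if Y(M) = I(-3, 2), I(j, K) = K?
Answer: 2/26783 ≈ 7.4674e-5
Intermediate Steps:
Y(M) = 2
Y(-150)/26783 = 2/26783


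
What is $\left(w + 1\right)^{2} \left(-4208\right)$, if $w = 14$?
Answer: $-946800$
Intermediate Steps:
$\left(w + 1\right)^{2} \left(-4208\right) = \left(14 + 1\right)^{2} \left(-4208\right) = 15^{2} \left(-4208\right) = 225 \left(-4208\right) = -946800$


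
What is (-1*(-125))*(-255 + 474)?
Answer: 27375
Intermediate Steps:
(-1*(-125))*(-255 + 474) = 125*219 = 27375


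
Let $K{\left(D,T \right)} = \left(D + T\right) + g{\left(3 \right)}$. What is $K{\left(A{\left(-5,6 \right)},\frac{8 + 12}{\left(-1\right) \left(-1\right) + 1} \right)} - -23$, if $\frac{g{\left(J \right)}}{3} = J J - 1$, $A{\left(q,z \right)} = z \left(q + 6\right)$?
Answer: $63$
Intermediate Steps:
$A{\left(q,z \right)} = z \left(6 + q\right)$
$g{\left(J \right)} = -3 + 3 J^{2}$ ($g{\left(J \right)} = 3 \left(J J - 1\right) = 3 \left(J^{2} - 1\right) = 3 \left(-1 + J^{2}\right) = -3 + 3 J^{2}$)
$K{\left(D,T \right)} = 24 + D + T$ ($K{\left(D,T \right)} = \left(D + T\right) - \left(3 - 3 \cdot 3^{2}\right) = \left(D + T\right) + \left(-3 + 3 \cdot 9\right) = \left(D + T\right) + \left(-3 + 27\right) = \left(D + T\right) + 24 = 24 + D + T$)
$K{\left(A{\left(-5,6 \right)},\frac{8 + 12}{\left(-1\right) \left(-1\right) + 1} \right)} - -23 = \left(24 + 6 \left(6 - 5\right) + \frac{8 + 12}{\left(-1\right) \left(-1\right) + 1}\right) - -23 = \left(24 + 6 \cdot 1 + \frac{20}{1 + 1}\right) + 23 = \left(24 + 6 + \frac{20}{2}\right) + 23 = \left(24 + 6 + 20 \cdot \frac{1}{2}\right) + 23 = \left(24 + 6 + 10\right) + 23 = 40 + 23 = 63$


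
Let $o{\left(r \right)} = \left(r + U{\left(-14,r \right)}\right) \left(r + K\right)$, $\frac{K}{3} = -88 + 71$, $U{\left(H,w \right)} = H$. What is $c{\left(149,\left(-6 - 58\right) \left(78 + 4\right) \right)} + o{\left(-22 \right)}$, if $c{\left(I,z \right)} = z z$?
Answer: $27544132$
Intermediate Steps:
$c{\left(I,z \right)} = z^{2}$
$K = -51$ ($K = 3 \left(-88 + 71\right) = 3 \left(-17\right) = -51$)
$o{\left(r \right)} = \left(-51 + r\right) \left(-14 + r\right)$ ($o{\left(r \right)} = \left(r - 14\right) \left(r - 51\right) = \left(-14 + r\right) \left(-51 + r\right) = \left(-51 + r\right) \left(-14 + r\right)$)
$c{\left(149,\left(-6 - 58\right) \left(78 + 4\right) \right)} + o{\left(-22 \right)} = \left(\left(-6 - 58\right) \left(78 + 4\right)\right)^{2} + \left(714 + \left(-22\right)^{2} - -1430\right) = \left(\left(-64\right) 82\right)^{2} + \left(714 + 484 + 1430\right) = \left(-5248\right)^{2} + 2628 = 27541504 + 2628 = 27544132$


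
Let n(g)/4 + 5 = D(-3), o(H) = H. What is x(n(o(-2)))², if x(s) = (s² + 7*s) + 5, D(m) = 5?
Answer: 25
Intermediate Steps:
n(g) = 0 (n(g) = -20 + 4*5 = -20 + 20 = 0)
x(s) = 5 + s² + 7*s
x(n(o(-2)))² = (5 + 0² + 7*0)² = (5 + 0 + 0)² = 5² = 25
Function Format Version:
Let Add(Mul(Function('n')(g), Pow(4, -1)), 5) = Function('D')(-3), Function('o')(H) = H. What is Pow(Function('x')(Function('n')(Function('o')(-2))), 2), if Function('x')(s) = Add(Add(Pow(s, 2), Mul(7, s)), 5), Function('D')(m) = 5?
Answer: 25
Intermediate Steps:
Function('n')(g) = 0 (Function('n')(g) = Add(-20, Mul(4, 5)) = Add(-20, 20) = 0)
Function('x')(s) = Add(5, Pow(s, 2), Mul(7, s))
Pow(Function('x')(Function('n')(Function('o')(-2))), 2) = Pow(Add(5, Pow(0, 2), Mul(7, 0)), 2) = Pow(Add(5, 0, 0), 2) = Pow(5, 2) = 25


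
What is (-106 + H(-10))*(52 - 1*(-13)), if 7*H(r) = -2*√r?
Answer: -6890 - 130*I*√10/7 ≈ -6890.0 - 58.728*I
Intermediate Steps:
H(r) = -2*√r/7 (H(r) = (-2*√r)/7 = -2*√r/7)
(-106 + H(-10))*(52 - 1*(-13)) = (-106 - 2*I*√10/7)*(52 - 1*(-13)) = (-106 - 2*I*√10/7)*(52 + 13) = (-106 - 2*I*√10/7)*65 = -6890 - 130*I*√10/7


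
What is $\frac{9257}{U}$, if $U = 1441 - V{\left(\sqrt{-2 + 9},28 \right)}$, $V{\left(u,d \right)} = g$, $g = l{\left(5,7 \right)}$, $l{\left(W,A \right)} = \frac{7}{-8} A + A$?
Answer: $\frac{74056}{11521} \approx 6.4279$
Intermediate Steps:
$l{\left(W,A \right)} = \frac{A}{8}$ ($l{\left(W,A \right)} = 7 \left(- \frac{1}{8}\right) A + A = - \frac{7 A}{8} + A = \frac{A}{8}$)
$g = \frac{7}{8}$ ($g = \frac{1}{8} \cdot 7 = \frac{7}{8} \approx 0.875$)
$V{\left(u,d \right)} = \frac{7}{8}$
$U = \frac{11521}{8}$ ($U = 1441 - \frac{7}{8} = \frac{11521}{8} \approx 1440.1$)
$\frac{9257}{U} = \frac{9257}{\frac{11521}{8}} = 9257 \cdot \frac{8}{11521} = \frac{74056}{11521}$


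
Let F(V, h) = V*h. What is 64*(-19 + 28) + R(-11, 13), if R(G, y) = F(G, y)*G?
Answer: 2149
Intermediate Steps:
R(G, y) = y*G**2 (R(G, y) = (G*y)*G = y*G**2)
64*(-19 + 28) + R(-11, 13) = 64*(-19 + 28) + 13*(-11)**2 = 64*9 + 13*121 = 576 + 1573 = 2149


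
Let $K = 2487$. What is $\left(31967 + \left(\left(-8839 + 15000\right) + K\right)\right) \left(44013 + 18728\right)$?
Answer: $2548225715$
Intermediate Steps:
$\left(31967 + \left(\left(-8839 + 15000\right) + K\right)\right) \left(44013 + 18728\right) = \left(31967 + \left(\left(-8839 + 15000\right) + 2487\right)\right) \left(44013 + 18728\right) = \left(31967 + \left(6161 + 2487\right)\right) 62741 = \left(31967 + 8648\right) 62741 = 40615 \cdot 62741 = 2548225715$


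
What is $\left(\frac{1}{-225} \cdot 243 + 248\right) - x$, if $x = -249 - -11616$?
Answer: $- \frac{278002}{25} \approx -11120.0$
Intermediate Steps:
$x = 11367$ ($x = -249 + 11616 = 11367$)
$\left(\frac{1}{-225} \cdot 243 + 248\right) - x = \left(\frac{1}{-225} \cdot 243 + 248\right) - 11367 = \left(\left(- \frac{1}{225}\right) 243 + 248\right) - 11367 = \left(- \frac{27}{25} + 248\right) - 11367 = \frac{6173}{25} - 11367 = - \frac{278002}{25}$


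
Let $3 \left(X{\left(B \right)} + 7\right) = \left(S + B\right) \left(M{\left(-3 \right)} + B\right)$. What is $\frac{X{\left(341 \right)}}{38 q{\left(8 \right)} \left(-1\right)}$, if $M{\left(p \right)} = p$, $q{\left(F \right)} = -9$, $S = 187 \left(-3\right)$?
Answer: $- \frac{74381}{1026} \approx -72.496$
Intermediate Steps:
$S = -561$
$X{\left(B \right)} = -7 + \frac{\left(-561 + B\right) \left(-3 + B\right)}{3}$
$\frac{X{\left(341 \right)}}{38 q{\left(8 \right)} \left(-1\right)} = \frac{554 - 64108 + \frac{341^{2}}{3}}{38 \left(-9\right) \left(-1\right)} = \frac{554 - 64108 + \frac{1}{3} \cdot 116281}{\left(-342\right) \left(-1\right)} = \frac{554 - 64108 + \frac{116281}{3}}{342} = \left(- \frac{74381}{3}\right) \frac{1}{342} = - \frac{74381}{1026}$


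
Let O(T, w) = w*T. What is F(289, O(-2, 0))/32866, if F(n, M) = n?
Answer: 289/32866 ≈ 0.0087933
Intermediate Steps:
O(T, w) = T*w
F(289, O(-2, 0))/32866 = 289/32866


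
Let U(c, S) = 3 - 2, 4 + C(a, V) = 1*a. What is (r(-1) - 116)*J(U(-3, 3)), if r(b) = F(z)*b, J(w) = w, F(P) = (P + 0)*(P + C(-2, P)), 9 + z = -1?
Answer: -276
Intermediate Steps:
C(a, V) = -4 + a (C(a, V) = -4 + 1*a = -4 + a)
z = -10 (z = -9 - 1 = -10)
U(c, S) = 1
F(P) = P*(-6 + P) (F(P) = (P + 0)*(P + (-4 - 2)) = P*(P - 6) = P*(-6 + P))
r(b) = 160*b (r(b) = (-10*(-6 - 10))*b = (-10*(-16))*b = 160*b)
(r(-1) - 116)*J(U(-3, 3)) = (160*(-1) - 116)*1 = (-160 - 116)*1 = -276*1 = -276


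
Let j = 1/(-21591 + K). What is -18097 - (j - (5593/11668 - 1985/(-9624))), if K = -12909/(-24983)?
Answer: -7611786988836741643/420626368455032 ≈ -18096.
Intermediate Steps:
K = 12909/24983 (K = -12909*(-1/24983) = 12909/24983 ≈ 0.51671)
j = -24983/539395044 (j = 1/(-21591 + 12909/24983) = 1/(-539395044/24983) = -24983/539395044 ≈ -4.6317e-5)
-18097 - (j - (5593/11668 - 1985/(-9624))) = -18097 - (-24983/539395044 - (5593/11668 - 1985/(-9624))) = -18097 - (-24983/539395044 - (5593*(1/11668) - 1985*(-1/9624))) = -18097 - (-24983/539395044 - (5593/11668 + 1985/9624)) = -18097 - (-24983/539395044 - 1*19247003/28073208) = -18097 - (-24983/539395044 - 19247003/28073208) = -18097 - 1*(-288401093972461/420626368455032) = -18097 + 288401093972461/420626368455032 = -7611786988836741643/420626368455032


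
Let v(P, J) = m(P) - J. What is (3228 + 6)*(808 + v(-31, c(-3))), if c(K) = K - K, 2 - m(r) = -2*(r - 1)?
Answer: 2412564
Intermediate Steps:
m(r) = 2*r (m(r) = 2 - (-2)*(r - 1) = 2 - (-2)*(-1 + r) = 2 - (2 - 2*r) = 2 + (-2 + 2*r) = 2*r)
c(K) = 0
v(P, J) = -J + 2*P (v(P, J) = 2*P - J = -J + 2*P)
(3228 + 6)*(808 + v(-31, c(-3))) = (3228 + 6)*(808 + (-1*0 + 2*(-31))) = 3234*(808 + (0 - 62)) = 3234*(808 - 62) = 3234*746 = 2412564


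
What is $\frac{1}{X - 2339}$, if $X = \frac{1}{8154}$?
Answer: $- \frac{8154}{19072205} \approx -0.00042753$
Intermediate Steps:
$X = \frac{1}{8154} \approx 0.00012264$
$\frac{1}{X - 2339} = \frac{1}{\frac{1}{8154} - 2339} = \frac{1}{- \frac{19072205}{8154}} = - \frac{8154}{19072205}$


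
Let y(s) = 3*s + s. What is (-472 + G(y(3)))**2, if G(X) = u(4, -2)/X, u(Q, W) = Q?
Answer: 2002225/9 ≈ 2.2247e+5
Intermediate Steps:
y(s) = 4*s
G(X) = 4/X
(-472 + G(y(3)))**2 = (-472 + 4/((4*3)))**2 = (-472 + 4/12)**2 = (-472 + 4*(1/12))**2 = (-472 + 1/3)**2 = (-1415/3)**2 = 2002225/9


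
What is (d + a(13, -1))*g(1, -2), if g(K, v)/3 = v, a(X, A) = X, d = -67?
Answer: 324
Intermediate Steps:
g(K, v) = 3*v
(d + a(13, -1))*g(1, -2) = (-67 + 13)*(3*(-2)) = -54*(-6) = 324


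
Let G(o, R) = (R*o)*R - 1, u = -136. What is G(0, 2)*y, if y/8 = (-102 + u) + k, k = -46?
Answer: 2272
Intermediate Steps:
G(o, R) = -1 + o*R**2 (G(o, R) = o*R**2 - 1 = -1 + o*R**2)
y = -2272 (y = 8*((-102 - 136) - 46) = 8*(-238 - 46) = 8*(-284) = -2272)
G(0, 2)*y = (-1 + 0*2**2)*(-2272) = (-1 + 0*4)*(-2272) = (-1 + 0)*(-2272) = -1*(-2272) = 2272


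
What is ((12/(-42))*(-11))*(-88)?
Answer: -1936/7 ≈ -276.57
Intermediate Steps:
((12/(-42))*(-11))*(-88) = ((12*(-1/42))*(-11))*(-88) = -2/7*(-11)*(-88) = (22/7)*(-88) = -1936/7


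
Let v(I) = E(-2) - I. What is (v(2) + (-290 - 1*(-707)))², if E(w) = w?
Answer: 170569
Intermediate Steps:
v(I) = -2 - I
(v(2) + (-290 - 1*(-707)))² = ((-2 - 1*2) + (-290 - 1*(-707)))² = ((-2 - 2) + (-290 + 707))² = (-4 + 417)² = 413² = 170569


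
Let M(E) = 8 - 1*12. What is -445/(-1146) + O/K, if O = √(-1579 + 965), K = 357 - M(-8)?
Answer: 445/1146 + I*√614/361 ≈ 0.38831 + 0.06864*I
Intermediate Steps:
M(E) = -4 (M(E) = 8 - 12 = -4)
K = 361 (K = 357 - 1*(-4) = 357 + 4 = 361)
O = I*√614 (O = √(-614) = I*√614 ≈ 24.779*I)
-445/(-1146) + O/K = -445/(-1146) + (I*√614)/361 = -445*(-1/1146) + (I*√614)*(1/361) = 445/1146 + I*√614/361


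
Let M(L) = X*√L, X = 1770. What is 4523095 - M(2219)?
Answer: 4523095 - 1770*√2219 ≈ 4.4397e+6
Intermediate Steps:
M(L) = 1770*√L
4523095 - M(2219) = 4523095 - 1770*√2219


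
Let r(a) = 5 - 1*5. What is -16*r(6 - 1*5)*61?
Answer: 0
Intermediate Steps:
r(a) = 0 (r(a) = 5 - 5 = 0)
-16*r(6 - 1*5)*61 = -16*0*61 = 0*61 = 0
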